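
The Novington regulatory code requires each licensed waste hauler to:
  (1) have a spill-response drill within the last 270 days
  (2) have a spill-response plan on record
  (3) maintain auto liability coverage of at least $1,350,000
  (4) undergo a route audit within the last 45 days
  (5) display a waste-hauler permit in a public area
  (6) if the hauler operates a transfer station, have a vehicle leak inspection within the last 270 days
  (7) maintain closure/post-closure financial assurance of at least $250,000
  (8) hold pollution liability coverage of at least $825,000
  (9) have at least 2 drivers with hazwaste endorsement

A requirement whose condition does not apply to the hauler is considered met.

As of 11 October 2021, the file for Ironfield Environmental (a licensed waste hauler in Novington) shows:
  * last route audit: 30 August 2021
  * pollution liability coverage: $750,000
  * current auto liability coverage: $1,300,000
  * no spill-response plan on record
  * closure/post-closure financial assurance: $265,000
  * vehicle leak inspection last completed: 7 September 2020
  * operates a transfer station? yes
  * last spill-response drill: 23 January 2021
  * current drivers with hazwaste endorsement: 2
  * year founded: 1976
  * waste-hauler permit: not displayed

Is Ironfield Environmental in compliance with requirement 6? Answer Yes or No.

No

6. condition 'operates a transfer station' holds; vehicle leak inspection 399 days ago vs limit 270 → not met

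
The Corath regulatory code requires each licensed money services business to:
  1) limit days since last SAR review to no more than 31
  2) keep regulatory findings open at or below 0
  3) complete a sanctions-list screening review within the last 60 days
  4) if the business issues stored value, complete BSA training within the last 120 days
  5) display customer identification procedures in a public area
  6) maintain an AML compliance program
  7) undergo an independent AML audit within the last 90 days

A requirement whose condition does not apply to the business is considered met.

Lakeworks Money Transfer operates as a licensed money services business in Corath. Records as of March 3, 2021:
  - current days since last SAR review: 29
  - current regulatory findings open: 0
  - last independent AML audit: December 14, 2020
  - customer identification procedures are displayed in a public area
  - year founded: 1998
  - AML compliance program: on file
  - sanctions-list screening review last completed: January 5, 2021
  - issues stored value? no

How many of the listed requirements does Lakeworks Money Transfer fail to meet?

0

1. days since last SAR review 29 ≤ 31 → met
2. regulatory findings open 0 ≤ 0 → met
3. sanctions-list screening review 57 days ago vs limit 60 → met
4. condition 'issues stored value' does not hold → requirement n/a → met
5. customer identification procedures present → met
6. AML compliance program present → met
7. independent AML audit 79 days ago vs limit 90 → met
Not met: 0 of 7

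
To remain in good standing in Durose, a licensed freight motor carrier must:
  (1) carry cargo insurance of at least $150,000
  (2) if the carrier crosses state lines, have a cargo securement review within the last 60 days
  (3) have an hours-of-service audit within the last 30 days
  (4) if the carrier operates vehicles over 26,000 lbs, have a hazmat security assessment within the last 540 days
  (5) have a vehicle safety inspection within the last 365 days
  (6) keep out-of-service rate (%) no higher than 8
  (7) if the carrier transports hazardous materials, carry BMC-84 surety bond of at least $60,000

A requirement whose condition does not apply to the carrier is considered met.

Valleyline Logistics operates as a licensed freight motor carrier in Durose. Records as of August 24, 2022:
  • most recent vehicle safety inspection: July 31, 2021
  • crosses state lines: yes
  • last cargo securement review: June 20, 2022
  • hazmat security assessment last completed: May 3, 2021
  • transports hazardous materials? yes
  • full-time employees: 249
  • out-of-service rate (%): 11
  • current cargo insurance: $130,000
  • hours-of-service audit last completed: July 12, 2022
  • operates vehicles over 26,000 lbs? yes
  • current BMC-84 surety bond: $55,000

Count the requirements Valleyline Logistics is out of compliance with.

6

1. cargo insurance $130,000 < $150,000 → not met
2. condition 'crosses state lines' holds; cargo securement review 65 days ago vs limit 60 → not met
3. hours-of-service audit 43 days ago vs limit 30 → not met
4. condition 'operates vehicles over 26,000 lbs' holds; hazmat security assessment 478 days ago vs limit 540 → met
5. vehicle safety inspection 389 days ago vs limit 365 → not met
6. out-of-service rate (%) 11 > 8 → not met
7. condition 'transports hazardous materials' holds; BMC-84 surety bond $55,000 < $60,000 → not met
Not met: 6 of 7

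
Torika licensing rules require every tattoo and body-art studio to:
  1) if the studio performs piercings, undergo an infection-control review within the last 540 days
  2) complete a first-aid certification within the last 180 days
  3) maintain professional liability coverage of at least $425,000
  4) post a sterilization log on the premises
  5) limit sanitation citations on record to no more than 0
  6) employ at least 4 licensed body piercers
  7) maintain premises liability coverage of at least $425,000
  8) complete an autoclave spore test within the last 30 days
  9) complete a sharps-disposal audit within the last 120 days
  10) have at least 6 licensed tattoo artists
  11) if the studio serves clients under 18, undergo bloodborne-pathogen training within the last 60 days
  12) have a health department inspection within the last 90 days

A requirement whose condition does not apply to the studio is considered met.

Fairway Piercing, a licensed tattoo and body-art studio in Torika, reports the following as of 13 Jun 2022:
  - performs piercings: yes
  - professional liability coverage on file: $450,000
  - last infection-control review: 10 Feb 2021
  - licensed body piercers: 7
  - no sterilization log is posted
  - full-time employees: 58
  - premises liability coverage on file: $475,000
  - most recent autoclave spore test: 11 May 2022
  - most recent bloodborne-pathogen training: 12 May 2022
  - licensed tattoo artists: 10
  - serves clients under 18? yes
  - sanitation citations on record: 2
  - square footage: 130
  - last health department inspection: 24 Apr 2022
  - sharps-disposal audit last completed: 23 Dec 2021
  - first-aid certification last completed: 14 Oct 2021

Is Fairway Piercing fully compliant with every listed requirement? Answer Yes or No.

1. condition 'performs piercings' holds; infection-control review 488 days ago vs limit 540 → met
2. first-aid certification 242 days ago vs limit 180 → not met
3. professional liability coverage $450,000 ≥ $425,000 → met
4. sterilization log absent → not met
5. sanitation citations on record 2 > 0 → not met
6. licensed body piercers 7 ≥ 4 → met
7. premises liability coverage $475,000 ≥ $425,000 → met
8. autoclave spore test 33 days ago vs limit 30 → not met
9. sharps-disposal audit 172 days ago vs limit 120 → not met
10. licensed tattoo artists 10 ≥ 6 → met
11. condition 'serves clients under 18' holds; bloodborne-pathogen training 32 days ago vs limit 60 → met
12. health department inspection 50 days ago vs limit 90 → met
Not met: 2, 4, 5, 8, 9

No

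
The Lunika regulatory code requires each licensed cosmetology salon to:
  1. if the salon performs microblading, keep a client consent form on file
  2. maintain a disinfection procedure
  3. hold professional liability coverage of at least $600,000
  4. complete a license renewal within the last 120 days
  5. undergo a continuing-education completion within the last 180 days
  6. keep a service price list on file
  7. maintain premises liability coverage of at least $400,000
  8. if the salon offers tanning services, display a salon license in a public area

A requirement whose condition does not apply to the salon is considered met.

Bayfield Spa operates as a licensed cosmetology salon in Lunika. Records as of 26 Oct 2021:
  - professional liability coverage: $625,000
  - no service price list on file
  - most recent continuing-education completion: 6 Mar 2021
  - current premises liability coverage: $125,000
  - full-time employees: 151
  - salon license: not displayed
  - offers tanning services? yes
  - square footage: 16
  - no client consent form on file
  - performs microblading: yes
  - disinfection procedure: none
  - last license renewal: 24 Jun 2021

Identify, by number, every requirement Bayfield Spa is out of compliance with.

1, 2, 4, 5, 6, 7, 8

1. condition 'performs microblading' holds; client consent form absent → not met
2. disinfection procedure absent → not met
3. professional liability coverage $625,000 ≥ $600,000 → met
4. license renewal 124 days ago vs limit 120 → not met
5. continuing-education completion 234 days ago vs limit 180 → not met
6. service price list absent → not met
7. premises liability coverage $125,000 < $400,000 → not met
8. condition 'offers tanning services' holds; salon license absent → not met
Not met: 1, 2, 4, 5, 6, 7, 8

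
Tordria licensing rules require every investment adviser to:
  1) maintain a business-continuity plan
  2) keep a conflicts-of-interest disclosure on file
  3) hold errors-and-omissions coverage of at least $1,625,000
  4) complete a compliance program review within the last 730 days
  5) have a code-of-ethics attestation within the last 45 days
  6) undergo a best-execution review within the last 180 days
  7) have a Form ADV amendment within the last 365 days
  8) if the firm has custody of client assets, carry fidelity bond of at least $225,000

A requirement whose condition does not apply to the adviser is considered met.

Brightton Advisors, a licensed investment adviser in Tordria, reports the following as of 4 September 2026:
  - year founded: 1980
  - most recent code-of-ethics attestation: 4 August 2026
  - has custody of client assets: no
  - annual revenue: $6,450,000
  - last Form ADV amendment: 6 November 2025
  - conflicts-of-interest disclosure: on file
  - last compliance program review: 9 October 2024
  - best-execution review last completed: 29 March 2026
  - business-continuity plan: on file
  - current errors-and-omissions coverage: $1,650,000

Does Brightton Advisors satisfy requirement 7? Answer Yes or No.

Yes

7. Form ADV amendment 302 days ago vs limit 365 → met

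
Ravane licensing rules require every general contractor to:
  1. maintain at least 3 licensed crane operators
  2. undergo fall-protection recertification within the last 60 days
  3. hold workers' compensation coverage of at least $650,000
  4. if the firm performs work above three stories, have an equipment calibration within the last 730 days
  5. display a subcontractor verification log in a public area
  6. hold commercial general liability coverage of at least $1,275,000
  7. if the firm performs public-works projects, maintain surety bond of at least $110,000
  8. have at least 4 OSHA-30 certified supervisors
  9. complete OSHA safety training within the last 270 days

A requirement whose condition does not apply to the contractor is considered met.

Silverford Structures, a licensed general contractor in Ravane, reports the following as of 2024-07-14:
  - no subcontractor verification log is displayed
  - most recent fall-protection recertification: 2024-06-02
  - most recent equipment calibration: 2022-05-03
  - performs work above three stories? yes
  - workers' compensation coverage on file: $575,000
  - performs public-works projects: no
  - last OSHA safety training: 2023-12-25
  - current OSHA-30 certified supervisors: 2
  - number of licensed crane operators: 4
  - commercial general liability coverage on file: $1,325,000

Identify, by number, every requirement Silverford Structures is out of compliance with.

1. licensed crane operators 4 ≥ 3 → met
2. fall-protection recertification 42 days ago vs limit 60 → met
3. workers' compensation coverage $575,000 < $650,000 → not met
4. condition 'performs work above three stories' holds; equipment calibration 803 days ago vs limit 730 → not met
5. subcontractor verification log absent → not met
6. commercial general liability coverage $1,325,000 ≥ $1,275,000 → met
7. condition 'performs public-works projects' does not hold → requirement n/a → met
8. OSHA-30 certified supervisors 2 < 4 → not met
9. OSHA safety training 202 days ago vs limit 270 → met
Not met: 3, 4, 5, 8

3, 4, 5, 8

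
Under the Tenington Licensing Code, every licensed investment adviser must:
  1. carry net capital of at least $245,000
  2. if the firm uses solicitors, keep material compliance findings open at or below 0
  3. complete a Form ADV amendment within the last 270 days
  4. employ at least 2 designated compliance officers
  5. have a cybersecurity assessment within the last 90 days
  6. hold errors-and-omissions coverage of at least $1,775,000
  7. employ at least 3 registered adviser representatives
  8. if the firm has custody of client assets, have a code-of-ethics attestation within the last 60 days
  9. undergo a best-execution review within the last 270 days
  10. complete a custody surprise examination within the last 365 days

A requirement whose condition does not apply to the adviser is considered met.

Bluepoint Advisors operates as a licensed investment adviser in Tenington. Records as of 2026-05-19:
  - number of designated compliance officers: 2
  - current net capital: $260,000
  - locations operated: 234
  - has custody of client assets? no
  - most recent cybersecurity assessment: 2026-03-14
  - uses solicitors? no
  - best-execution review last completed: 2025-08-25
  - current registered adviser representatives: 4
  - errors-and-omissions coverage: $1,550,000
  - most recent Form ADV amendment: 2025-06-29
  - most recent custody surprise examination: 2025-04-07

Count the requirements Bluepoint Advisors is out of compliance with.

3

1. net capital $260,000 ≥ $245,000 → met
2. condition 'uses solicitors' does not hold → requirement n/a → met
3. Form ADV amendment 324 days ago vs limit 270 → not met
4. designated compliance officers 2 ≥ 2 → met
5. cybersecurity assessment 66 days ago vs limit 90 → met
6. errors-and-omissions coverage $1,550,000 < $1,775,000 → not met
7. registered adviser representatives 4 ≥ 3 → met
8. condition 'has custody of client assets' does not hold → requirement n/a → met
9. best-execution review 267 days ago vs limit 270 → met
10. custody surprise examination 407 days ago vs limit 365 → not met
Not met: 3 of 10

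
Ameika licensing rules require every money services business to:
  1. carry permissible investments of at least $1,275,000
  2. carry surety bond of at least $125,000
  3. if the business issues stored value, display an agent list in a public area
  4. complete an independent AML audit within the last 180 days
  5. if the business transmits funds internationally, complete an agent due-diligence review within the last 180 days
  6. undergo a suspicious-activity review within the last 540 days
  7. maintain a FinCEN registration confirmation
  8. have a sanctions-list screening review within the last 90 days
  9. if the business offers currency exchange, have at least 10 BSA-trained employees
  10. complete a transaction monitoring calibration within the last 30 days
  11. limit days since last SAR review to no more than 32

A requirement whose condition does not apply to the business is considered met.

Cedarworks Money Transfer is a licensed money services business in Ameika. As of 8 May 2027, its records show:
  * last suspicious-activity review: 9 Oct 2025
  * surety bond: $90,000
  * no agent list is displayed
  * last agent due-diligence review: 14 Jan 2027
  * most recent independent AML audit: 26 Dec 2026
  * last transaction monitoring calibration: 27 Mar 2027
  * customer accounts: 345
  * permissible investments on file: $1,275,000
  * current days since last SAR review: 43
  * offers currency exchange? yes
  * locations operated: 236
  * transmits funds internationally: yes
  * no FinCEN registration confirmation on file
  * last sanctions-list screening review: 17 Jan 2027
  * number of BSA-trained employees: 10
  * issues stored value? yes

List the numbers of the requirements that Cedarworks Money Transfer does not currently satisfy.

1. permissible investments $1,275,000 ≥ $1,275,000 → met
2. surety bond $90,000 < $125,000 → not met
3. condition 'issues stored value' holds; agent list absent → not met
4. independent AML audit 133 days ago vs limit 180 → met
5. condition 'transmits funds internationally' holds; agent due-diligence review 114 days ago vs limit 180 → met
6. suspicious-activity review 576 days ago vs limit 540 → not met
7. FinCEN registration confirmation absent → not met
8. sanctions-list screening review 111 days ago vs limit 90 → not met
9. condition 'offers currency exchange' holds; BSA-trained employees 10 ≥ 10 → met
10. transaction monitoring calibration 42 days ago vs limit 30 → not met
11. days since last SAR review 43 > 32 → not met
Not met: 2, 3, 6, 7, 8, 10, 11

2, 3, 6, 7, 8, 10, 11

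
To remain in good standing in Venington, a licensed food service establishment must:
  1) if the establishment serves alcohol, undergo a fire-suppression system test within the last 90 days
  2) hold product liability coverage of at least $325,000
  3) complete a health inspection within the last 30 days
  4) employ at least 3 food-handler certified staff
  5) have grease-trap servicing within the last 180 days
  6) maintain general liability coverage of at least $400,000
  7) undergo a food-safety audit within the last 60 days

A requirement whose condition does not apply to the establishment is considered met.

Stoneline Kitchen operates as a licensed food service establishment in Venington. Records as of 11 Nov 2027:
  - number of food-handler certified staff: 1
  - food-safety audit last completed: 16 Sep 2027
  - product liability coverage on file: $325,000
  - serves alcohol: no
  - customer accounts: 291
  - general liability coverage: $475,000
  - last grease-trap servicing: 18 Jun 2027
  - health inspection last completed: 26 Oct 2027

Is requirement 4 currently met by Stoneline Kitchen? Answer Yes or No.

4. food-handler certified staff 1 < 3 → not met

No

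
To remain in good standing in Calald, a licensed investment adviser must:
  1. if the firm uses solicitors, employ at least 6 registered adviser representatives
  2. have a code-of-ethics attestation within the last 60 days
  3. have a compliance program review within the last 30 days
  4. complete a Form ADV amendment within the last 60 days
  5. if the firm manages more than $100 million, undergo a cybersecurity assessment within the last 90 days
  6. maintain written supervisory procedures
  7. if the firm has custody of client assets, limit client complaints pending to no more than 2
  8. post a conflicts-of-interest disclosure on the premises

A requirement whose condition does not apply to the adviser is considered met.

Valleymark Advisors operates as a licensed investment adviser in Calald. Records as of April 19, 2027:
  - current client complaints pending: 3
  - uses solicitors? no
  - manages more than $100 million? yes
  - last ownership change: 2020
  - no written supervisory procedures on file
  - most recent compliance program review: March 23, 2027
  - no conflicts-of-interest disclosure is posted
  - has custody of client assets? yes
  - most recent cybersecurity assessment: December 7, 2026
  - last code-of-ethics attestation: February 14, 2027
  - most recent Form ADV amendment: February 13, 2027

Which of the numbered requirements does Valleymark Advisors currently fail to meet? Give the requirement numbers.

2, 4, 5, 6, 7, 8

1. condition 'uses solicitors' does not hold → requirement n/a → met
2. code-of-ethics attestation 64 days ago vs limit 60 → not met
3. compliance program review 27 days ago vs limit 30 → met
4. Form ADV amendment 65 days ago vs limit 60 → not met
5. condition 'manages more than $100 million' holds; cybersecurity assessment 133 days ago vs limit 90 → not met
6. written supervisory procedures absent → not met
7. condition 'has custody of client assets' holds; client complaints pending 3 > 2 → not met
8. conflicts-of-interest disclosure absent → not met
Not met: 2, 4, 5, 6, 7, 8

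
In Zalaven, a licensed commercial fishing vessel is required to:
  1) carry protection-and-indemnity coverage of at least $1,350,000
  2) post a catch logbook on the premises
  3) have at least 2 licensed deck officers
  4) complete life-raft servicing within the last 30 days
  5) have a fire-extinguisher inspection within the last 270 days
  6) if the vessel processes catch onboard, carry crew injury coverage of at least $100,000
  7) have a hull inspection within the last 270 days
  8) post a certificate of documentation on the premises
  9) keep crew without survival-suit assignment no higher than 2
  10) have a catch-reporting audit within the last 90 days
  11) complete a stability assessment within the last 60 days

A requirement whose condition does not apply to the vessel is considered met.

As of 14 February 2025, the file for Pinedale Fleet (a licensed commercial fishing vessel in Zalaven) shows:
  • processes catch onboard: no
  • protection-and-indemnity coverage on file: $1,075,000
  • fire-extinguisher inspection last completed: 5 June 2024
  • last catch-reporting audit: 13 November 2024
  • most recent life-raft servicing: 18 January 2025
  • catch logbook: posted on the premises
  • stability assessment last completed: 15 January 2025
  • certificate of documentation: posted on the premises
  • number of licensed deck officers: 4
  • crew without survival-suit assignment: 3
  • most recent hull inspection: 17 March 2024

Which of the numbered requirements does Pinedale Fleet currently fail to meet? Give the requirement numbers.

1, 7, 9, 10

1. protection-and-indemnity coverage $1,075,000 < $1,350,000 → not met
2. catch logbook present → met
3. licensed deck officers 4 ≥ 2 → met
4. life-raft servicing 27 days ago vs limit 30 → met
5. fire-extinguisher inspection 254 days ago vs limit 270 → met
6. condition 'processes catch onboard' does not hold → requirement n/a → met
7. hull inspection 334 days ago vs limit 270 → not met
8. certificate of documentation present → met
9. crew without survival-suit assignment 3 > 2 → not met
10. catch-reporting audit 93 days ago vs limit 90 → not met
11. stability assessment 30 days ago vs limit 60 → met
Not met: 1, 7, 9, 10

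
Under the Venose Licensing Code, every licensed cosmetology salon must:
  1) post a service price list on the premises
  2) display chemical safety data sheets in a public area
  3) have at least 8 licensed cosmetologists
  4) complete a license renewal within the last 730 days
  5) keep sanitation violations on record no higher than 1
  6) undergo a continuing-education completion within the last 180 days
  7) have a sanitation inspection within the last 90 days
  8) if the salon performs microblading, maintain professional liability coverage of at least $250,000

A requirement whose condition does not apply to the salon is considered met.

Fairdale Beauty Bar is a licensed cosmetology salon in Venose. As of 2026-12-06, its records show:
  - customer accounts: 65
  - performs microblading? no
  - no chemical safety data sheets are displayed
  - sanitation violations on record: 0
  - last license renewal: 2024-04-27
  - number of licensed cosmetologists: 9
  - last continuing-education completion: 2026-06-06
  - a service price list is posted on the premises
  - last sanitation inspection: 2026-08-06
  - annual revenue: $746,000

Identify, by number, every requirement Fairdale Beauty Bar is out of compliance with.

2, 4, 6, 7

1. service price list present → met
2. chemical safety data sheets absent → not met
3. licensed cosmetologists 9 ≥ 8 → met
4. license renewal 953 days ago vs limit 730 → not met
5. sanitation violations on record 0 ≤ 1 → met
6. continuing-education completion 183 days ago vs limit 180 → not met
7. sanitation inspection 122 days ago vs limit 90 → not met
8. condition 'performs microblading' does not hold → requirement n/a → met
Not met: 2, 4, 6, 7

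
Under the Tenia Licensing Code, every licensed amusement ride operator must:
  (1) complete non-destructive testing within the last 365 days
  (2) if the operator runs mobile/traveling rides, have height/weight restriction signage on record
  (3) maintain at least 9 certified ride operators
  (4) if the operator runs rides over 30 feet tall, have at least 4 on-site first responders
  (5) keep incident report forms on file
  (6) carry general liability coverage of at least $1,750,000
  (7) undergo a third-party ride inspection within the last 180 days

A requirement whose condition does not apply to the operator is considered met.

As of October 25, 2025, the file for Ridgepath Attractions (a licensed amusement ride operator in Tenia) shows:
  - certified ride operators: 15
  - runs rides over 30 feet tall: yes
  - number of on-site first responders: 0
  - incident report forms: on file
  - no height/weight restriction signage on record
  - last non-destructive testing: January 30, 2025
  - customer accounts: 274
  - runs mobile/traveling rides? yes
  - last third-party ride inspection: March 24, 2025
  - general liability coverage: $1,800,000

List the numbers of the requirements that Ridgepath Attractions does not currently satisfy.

1. non-destructive testing 268 days ago vs limit 365 → met
2. condition 'runs mobile/traveling rides' holds; height/weight restriction signage absent → not met
3. certified ride operators 15 ≥ 9 → met
4. condition 'runs rides over 30 feet tall' holds; on-site first responders 0 < 4 → not met
5. incident report forms present → met
6. general liability coverage $1,800,000 ≥ $1,750,000 → met
7. third-party ride inspection 215 days ago vs limit 180 → not met
Not met: 2, 4, 7

2, 4, 7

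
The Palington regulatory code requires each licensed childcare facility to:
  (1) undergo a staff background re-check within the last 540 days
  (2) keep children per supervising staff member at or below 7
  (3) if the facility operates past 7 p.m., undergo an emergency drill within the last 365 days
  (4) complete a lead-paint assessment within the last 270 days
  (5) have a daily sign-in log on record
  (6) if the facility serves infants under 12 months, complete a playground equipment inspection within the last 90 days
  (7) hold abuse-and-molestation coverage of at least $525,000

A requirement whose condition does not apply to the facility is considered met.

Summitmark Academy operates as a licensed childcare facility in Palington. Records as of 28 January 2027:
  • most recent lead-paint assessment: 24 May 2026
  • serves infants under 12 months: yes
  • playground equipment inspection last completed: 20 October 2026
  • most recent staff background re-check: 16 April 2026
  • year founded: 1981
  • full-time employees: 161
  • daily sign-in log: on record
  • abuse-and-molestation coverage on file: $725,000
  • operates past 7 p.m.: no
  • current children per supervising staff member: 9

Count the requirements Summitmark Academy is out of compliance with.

2

1. staff background re-check 287 days ago vs limit 540 → met
2. children per supervising staff member 9 > 7 → not met
3. condition 'operates past 7 p.m.' does not hold → requirement n/a → met
4. lead-paint assessment 249 days ago vs limit 270 → met
5. daily sign-in log present → met
6. condition 'serves infants under 12 months' holds; playground equipment inspection 100 days ago vs limit 90 → not met
7. abuse-and-molestation coverage $725,000 ≥ $525,000 → met
Not met: 2 of 7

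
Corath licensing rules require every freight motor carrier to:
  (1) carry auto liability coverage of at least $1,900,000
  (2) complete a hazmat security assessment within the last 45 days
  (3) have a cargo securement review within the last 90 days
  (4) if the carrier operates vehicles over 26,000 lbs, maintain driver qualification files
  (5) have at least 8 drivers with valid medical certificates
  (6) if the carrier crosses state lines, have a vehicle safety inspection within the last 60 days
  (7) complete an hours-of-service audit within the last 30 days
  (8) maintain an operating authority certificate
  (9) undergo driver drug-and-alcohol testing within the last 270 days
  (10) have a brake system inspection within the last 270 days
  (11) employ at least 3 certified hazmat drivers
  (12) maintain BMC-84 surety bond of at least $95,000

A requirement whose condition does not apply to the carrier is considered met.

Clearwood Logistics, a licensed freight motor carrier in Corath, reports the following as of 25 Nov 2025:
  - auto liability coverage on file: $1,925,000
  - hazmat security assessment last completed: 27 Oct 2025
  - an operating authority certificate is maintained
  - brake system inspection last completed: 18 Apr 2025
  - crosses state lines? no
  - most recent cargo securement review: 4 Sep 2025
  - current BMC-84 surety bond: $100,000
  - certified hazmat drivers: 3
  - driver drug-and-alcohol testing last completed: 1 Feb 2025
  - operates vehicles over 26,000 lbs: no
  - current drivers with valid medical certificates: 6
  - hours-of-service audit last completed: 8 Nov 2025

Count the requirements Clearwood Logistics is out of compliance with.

2

1. auto liability coverage $1,925,000 ≥ $1,900,000 → met
2. hazmat security assessment 29 days ago vs limit 45 → met
3. cargo securement review 82 days ago vs limit 90 → met
4. condition 'operates vehicles over 26,000 lbs' does not hold → requirement n/a → met
5. drivers with valid medical certificates 6 < 8 → not met
6. condition 'crosses state lines' does not hold → requirement n/a → met
7. hours-of-service audit 17 days ago vs limit 30 → met
8. operating authority certificate present → met
9. driver drug-and-alcohol testing 297 days ago vs limit 270 → not met
10. brake system inspection 221 days ago vs limit 270 → met
11. certified hazmat drivers 3 ≥ 3 → met
12. BMC-84 surety bond $100,000 ≥ $95,000 → met
Not met: 2 of 12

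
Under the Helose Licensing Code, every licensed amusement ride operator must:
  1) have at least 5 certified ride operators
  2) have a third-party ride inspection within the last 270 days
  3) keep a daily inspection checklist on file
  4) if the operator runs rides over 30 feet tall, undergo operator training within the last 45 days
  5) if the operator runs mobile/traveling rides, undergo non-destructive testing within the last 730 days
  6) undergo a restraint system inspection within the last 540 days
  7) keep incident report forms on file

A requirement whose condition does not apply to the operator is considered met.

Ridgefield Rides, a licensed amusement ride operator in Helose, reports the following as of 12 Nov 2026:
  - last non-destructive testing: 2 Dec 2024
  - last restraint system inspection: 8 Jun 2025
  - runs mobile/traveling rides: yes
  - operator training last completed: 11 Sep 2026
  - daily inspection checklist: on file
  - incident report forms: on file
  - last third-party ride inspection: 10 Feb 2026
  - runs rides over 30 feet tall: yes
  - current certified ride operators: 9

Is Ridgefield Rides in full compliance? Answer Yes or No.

No

1. certified ride operators 9 ≥ 5 → met
2. third-party ride inspection 275 days ago vs limit 270 → not met
3. daily inspection checklist present → met
4. condition 'runs rides over 30 feet tall' holds; operator training 62 days ago vs limit 45 → not met
5. condition 'runs mobile/traveling rides' holds; non-destructive testing 710 days ago vs limit 730 → met
6. restraint system inspection 522 days ago vs limit 540 → met
7. incident report forms present → met
Not met: 2, 4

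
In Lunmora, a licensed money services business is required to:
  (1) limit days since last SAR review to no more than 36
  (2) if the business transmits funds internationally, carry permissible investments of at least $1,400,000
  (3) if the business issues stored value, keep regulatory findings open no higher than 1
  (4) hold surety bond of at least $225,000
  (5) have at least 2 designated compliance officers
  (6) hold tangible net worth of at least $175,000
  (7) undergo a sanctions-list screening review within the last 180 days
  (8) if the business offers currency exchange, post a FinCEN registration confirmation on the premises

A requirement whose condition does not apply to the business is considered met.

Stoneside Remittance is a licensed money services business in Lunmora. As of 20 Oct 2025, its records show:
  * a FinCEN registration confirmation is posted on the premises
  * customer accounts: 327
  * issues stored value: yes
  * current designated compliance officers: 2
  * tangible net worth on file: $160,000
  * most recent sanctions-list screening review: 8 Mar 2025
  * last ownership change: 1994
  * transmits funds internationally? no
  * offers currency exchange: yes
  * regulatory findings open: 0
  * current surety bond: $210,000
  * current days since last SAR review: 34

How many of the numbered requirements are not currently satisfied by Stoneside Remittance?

3

1. days since last SAR review 34 ≤ 36 → met
2. condition 'transmits funds internationally' does not hold → requirement n/a → met
3. condition 'issues stored value' holds; regulatory findings open 0 ≤ 1 → met
4. surety bond $210,000 < $225,000 → not met
5. designated compliance officers 2 ≥ 2 → met
6. tangible net worth $160,000 < $175,000 → not met
7. sanctions-list screening review 226 days ago vs limit 180 → not met
8. condition 'offers currency exchange' holds; FinCEN registration confirmation present → met
Not met: 3 of 8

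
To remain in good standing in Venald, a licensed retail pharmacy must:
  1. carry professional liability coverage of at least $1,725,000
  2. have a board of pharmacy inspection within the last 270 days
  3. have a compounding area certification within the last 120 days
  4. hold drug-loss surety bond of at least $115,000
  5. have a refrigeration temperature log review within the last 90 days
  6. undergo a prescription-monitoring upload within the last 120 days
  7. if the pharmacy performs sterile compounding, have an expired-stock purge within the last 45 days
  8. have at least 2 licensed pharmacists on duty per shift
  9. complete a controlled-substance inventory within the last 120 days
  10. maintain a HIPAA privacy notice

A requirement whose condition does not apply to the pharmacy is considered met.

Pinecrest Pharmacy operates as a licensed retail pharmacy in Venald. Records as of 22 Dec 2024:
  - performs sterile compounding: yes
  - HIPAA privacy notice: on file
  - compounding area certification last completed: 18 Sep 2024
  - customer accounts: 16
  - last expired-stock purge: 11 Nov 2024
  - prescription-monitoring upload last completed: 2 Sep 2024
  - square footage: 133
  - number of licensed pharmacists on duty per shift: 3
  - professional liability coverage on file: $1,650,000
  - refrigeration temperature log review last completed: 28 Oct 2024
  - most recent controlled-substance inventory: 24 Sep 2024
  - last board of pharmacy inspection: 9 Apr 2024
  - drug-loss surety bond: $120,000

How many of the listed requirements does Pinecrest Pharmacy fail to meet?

1. professional liability coverage $1,650,000 < $1,725,000 → not met
2. board of pharmacy inspection 257 days ago vs limit 270 → met
3. compounding area certification 95 days ago vs limit 120 → met
4. drug-loss surety bond $120,000 ≥ $115,000 → met
5. refrigeration temperature log review 55 days ago vs limit 90 → met
6. prescription-monitoring upload 111 days ago vs limit 120 → met
7. condition 'performs sterile compounding' holds; expired-stock purge 41 days ago vs limit 45 → met
8. licensed pharmacists on duty per shift 3 ≥ 2 → met
9. controlled-substance inventory 89 days ago vs limit 120 → met
10. HIPAA privacy notice present → met
Not met: 1 of 10

1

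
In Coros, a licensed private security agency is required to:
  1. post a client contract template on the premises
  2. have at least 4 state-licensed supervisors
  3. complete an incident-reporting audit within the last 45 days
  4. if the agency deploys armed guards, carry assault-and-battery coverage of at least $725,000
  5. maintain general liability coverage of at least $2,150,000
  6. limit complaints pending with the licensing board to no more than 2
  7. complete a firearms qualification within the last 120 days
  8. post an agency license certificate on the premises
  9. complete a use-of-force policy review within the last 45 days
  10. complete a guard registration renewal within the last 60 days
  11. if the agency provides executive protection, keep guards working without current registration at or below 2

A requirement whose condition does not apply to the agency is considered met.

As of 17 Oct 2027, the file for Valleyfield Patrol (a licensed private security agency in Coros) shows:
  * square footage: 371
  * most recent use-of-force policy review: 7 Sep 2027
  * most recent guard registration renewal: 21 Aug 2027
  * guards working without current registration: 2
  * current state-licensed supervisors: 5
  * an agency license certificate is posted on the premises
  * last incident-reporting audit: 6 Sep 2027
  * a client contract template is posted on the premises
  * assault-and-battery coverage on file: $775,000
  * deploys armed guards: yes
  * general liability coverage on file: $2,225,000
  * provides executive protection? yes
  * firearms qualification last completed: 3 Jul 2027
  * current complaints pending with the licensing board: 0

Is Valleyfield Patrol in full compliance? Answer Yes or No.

Yes

1. client contract template present → met
2. state-licensed supervisors 5 ≥ 4 → met
3. incident-reporting audit 41 days ago vs limit 45 → met
4. condition 'deploys armed guards' holds; assault-and-battery coverage $775,000 ≥ $725,000 → met
5. general liability coverage $2,225,000 ≥ $2,150,000 → met
6. complaints pending with the licensing board 0 ≤ 2 → met
7. firearms qualification 106 days ago vs limit 120 → met
8. agency license certificate present → met
9. use-of-force policy review 40 days ago vs limit 45 → met
10. guard registration renewal 57 days ago vs limit 60 → met
11. condition 'provides executive protection' holds; guards working without current registration 2 ≤ 2 → met
All met.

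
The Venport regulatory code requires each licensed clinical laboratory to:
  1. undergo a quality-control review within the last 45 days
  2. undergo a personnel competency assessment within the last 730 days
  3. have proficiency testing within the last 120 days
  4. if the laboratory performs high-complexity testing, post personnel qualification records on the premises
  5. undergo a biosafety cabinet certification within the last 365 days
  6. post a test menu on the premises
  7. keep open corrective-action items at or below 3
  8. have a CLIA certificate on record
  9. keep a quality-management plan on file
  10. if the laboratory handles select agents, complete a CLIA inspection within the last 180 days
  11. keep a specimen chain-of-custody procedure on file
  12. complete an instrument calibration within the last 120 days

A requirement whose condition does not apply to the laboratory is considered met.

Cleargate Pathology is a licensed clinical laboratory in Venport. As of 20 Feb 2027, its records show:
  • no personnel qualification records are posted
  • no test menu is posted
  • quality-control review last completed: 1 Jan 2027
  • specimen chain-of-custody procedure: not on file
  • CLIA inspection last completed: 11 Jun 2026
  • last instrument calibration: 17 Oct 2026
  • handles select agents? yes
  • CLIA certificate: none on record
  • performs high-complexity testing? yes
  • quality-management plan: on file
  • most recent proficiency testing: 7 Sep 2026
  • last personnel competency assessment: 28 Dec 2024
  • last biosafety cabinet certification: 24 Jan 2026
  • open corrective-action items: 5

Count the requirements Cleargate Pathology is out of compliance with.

1. quality-control review 50 days ago vs limit 45 → not met
2. personnel competency assessment 784 days ago vs limit 730 → not met
3. proficiency testing 166 days ago vs limit 120 → not met
4. condition 'performs high-complexity testing' holds; personnel qualification records absent → not met
5. biosafety cabinet certification 392 days ago vs limit 365 → not met
6. test menu absent → not met
7. open corrective-action items 5 > 3 → not met
8. CLIA certificate absent → not met
9. quality-management plan present → met
10. condition 'handles select agents' holds; CLIA inspection 254 days ago vs limit 180 → not met
11. specimen chain-of-custody procedure absent → not met
12. instrument calibration 126 days ago vs limit 120 → not met
Not met: 11 of 12

11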